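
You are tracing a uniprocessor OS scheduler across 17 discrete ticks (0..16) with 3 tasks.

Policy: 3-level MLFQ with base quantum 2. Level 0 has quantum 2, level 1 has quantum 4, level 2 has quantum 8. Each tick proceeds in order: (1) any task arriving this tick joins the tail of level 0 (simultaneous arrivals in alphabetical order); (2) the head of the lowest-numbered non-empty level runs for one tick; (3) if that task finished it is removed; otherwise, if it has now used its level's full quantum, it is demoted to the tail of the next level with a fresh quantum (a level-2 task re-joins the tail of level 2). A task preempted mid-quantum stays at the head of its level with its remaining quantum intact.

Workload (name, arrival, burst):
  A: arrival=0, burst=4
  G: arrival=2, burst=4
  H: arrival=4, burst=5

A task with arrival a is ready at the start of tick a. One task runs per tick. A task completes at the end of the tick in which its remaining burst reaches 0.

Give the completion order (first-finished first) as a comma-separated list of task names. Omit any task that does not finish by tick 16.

completion order = A, G, H

t=0: L0/L1/L2 = A/-/- → run A
t=1: L0/L1/L2 = A/-/- → run A
t=2: L0/L1/L2 = G/A/- → run G
t=3: L0/L1/L2 = G/A/- → run G
t=4: L0/L1/L2 = H/AG/- → run H
t=5: L0/L1/L2 = H/AG/- → run H
t=6: L0/L1/L2 = -/AGH/- → run A
t=7: L0/L1/L2 = -/AGH/- → run A
t=8: L0/L1/L2 = -/GH/- → run G
t=9: L0/L1/L2 = -/GH/- → run G
t=10: L0/L1/L2 = -/H/- → run H
t=11: L0/L1/L2 = -/H/- → run H
t=12: L0/L1/L2 = -/H/- → run H
t=13: (idle)
t=14: (idle)
t=15: (idle)
t=16: (idle)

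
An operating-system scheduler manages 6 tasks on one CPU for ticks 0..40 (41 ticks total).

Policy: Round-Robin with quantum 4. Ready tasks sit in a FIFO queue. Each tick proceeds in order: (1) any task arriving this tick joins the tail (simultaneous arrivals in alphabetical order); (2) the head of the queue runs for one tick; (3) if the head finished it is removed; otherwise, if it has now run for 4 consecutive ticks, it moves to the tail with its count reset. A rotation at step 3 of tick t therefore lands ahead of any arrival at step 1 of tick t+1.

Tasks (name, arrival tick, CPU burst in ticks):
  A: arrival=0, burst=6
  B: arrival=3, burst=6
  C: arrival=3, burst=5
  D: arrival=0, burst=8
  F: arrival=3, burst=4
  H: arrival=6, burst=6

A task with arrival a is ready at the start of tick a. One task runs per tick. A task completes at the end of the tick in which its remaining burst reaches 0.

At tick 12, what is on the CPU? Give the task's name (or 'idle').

running at tick 12 = C

t=0: queue=[A,D] q_used=0 → run A
t=1: queue=[A,D] q_used=1 → run A
t=2: queue=[A,D] q_used=2 → run A
t=3: queue=[A,D,B,C,F] q_used=3 → run A
t=4: queue=[D,B,C,F,A] q_used=0 → run D
t=5: queue=[D,B,C,F,A] q_used=1 → run D
t=6: queue=[D,B,C,F,A,H] q_used=2 → run D
t=7: queue=[D,B,C,F,A,H] q_used=3 → run D
t=8: queue=[B,C,F,A,H,D] q_used=0 → run B
t=9: queue=[B,C,F,A,H,D] q_used=1 → run B
t=10: queue=[B,C,F,A,H,D] q_used=2 → run B
t=11: queue=[B,C,F,A,H,D] q_used=3 → run B
t=12: queue=[C,F,A,H,D,B] q_used=0 → run C
t=13: queue=[C,F,A,H,D,B] q_used=1 → run C
t=14: queue=[C,F,A,H,D,B] q_used=2 → run C
t=15: queue=[C,F,A,H,D,B] q_used=3 → run C
t=16: queue=[F,A,H,D,B,C] q_used=0 → run F
t=17: queue=[F,A,H,D,B,C] q_used=1 → run F
t=18: queue=[F,A,H,D,B,C] q_used=2 → run F
t=19: queue=[F,A,H,D,B,C] q_used=3 → run F
t=20: queue=[A,H,D,B,C] q_used=0 → run A
t=21: queue=[A,H,D,B,C] q_used=1 → run A
t=22: queue=[H,D,B,C] q_used=0 → run H
t=23: queue=[H,D,B,C] q_used=1 → run H
t=24: queue=[H,D,B,C] q_used=2 → run H
t=25: queue=[H,D,B,C] q_used=3 → run H
t=26: queue=[D,B,C,H] q_used=0 → run D
t=27: queue=[D,B,C,H] q_used=1 → run D
t=28: queue=[D,B,C,H] q_used=2 → run D
t=29: queue=[D,B,C,H] q_used=3 → run D
t=30: queue=[B,C,H] q_used=0 → run B
t=31: queue=[B,C,H] q_used=1 → run B
t=32: queue=[C,H] q_used=0 → run C
t=33: queue=[H] q_used=0 → run H
t=34: queue=[H] q_used=1 → run H
t=35: (idle)
t=36: (idle)
t=37: (idle)
t=38: (idle)
t=39: (idle)
t=40: (idle)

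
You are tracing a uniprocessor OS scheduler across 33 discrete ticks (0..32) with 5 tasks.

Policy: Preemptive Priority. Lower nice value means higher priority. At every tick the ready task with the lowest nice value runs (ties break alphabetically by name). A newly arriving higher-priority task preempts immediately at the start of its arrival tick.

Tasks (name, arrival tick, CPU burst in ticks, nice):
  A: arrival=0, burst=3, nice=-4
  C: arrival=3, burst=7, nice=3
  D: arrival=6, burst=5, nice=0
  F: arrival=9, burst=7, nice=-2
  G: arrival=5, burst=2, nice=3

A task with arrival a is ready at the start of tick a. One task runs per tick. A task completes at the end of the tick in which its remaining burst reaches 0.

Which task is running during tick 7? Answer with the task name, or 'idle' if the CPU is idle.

running at tick 7 = D

t=0: ready={A} → run A
t=1: ready={A} → run A
t=2: ready={A} → run A
t=3: ready={C} → run C
t=4: ready={C} → run C
t=5: ready={C,G} → run C
t=6: ready={C,D,G} → run D
t=7: ready={C,D,G} → run D
t=8: ready={C,D,G} → run D
t=9: ready={C,D,F,G} → run F
t=10: ready={C,D,F,G} → run F
t=11: ready={C,D,F,G} → run F
t=12: ready={C,D,F,G} → run F
t=13: ready={C,D,F,G} → run F
t=14: ready={C,D,F,G} → run F
t=15: ready={C,D,F,G} → run F
t=16: ready={C,D,G} → run D
t=17: ready={C,D,G} → run D
t=18: ready={C,G} → run C
t=19: ready={C,G} → run C
t=20: ready={C,G} → run C
t=21: ready={C,G} → run C
t=22: ready={G} → run G
t=23: ready={G} → run G
t=24: (idle)
t=25: (idle)
t=26: (idle)
t=27: (idle)
t=28: (idle)
t=29: (idle)
t=30: (idle)
t=31: (idle)
t=32: (idle)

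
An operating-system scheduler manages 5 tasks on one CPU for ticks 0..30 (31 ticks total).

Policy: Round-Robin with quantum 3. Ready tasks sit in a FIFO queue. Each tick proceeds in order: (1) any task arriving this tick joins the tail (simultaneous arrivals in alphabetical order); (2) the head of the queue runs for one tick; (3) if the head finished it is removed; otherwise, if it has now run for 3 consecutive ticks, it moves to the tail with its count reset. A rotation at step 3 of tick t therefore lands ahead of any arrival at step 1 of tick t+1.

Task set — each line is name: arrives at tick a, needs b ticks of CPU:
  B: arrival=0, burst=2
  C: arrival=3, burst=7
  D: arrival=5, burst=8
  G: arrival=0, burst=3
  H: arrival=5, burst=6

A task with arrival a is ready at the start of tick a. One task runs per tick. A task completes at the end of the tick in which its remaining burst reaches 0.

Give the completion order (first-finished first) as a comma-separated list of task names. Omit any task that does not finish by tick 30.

t=0: queue=[B,G] q_used=0 → run B
t=1: queue=[B,G] q_used=1 → run B
t=2: queue=[G] q_used=0 → run G
t=3: queue=[G,C] q_used=1 → run G
t=4: queue=[G,C] q_used=2 → run G
t=5: queue=[C,D,H] q_used=0 → run C
t=6: queue=[C,D,H] q_used=1 → run C
t=7: queue=[C,D,H] q_used=2 → run C
t=8: queue=[D,H,C] q_used=0 → run D
t=9: queue=[D,H,C] q_used=1 → run D
t=10: queue=[D,H,C] q_used=2 → run D
t=11: queue=[H,C,D] q_used=0 → run H
t=12: queue=[H,C,D] q_used=1 → run H
t=13: queue=[H,C,D] q_used=2 → run H
t=14: queue=[C,D,H] q_used=0 → run C
t=15: queue=[C,D,H] q_used=1 → run C
t=16: queue=[C,D,H] q_used=2 → run C
t=17: queue=[D,H,C] q_used=0 → run D
t=18: queue=[D,H,C] q_used=1 → run D
t=19: queue=[D,H,C] q_used=2 → run D
t=20: queue=[H,C,D] q_used=0 → run H
t=21: queue=[H,C,D] q_used=1 → run H
t=22: queue=[H,C,D] q_used=2 → run H
t=23: queue=[C,D] q_used=0 → run C
t=24: queue=[D] q_used=0 → run D
t=25: queue=[D] q_used=1 → run D
t=26: (idle)
t=27: (idle)
t=28: (idle)
t=29: (idle)
t=30: (idle)

completion order = B, G, H, C, D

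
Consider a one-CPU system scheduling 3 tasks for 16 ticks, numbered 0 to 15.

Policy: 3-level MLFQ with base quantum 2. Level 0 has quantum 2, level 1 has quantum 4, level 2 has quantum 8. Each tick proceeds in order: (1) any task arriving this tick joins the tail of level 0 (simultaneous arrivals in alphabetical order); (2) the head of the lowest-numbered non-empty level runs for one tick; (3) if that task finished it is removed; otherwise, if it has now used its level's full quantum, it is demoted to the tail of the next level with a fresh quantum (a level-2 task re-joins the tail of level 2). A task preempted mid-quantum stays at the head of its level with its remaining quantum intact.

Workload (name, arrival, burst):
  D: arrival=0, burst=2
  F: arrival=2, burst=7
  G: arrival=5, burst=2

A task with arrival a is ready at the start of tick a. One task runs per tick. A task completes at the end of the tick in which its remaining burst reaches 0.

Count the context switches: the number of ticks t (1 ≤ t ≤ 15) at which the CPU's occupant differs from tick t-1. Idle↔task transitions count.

t=0: L0/L1/L2 = D/-/- → run D
t=1: L0/L1/L2 = D/-/- → run D
t=2: L0/L1/L2 = F/-/- → run F
t=3: L0/L1/L2 = F/-/- → run F
t=4: L0/L1/L2 = -/F/- → run F
t=5: L0/L1/L2 = G/F/- → run G
t=6: L0/L1/L2 = G/F/- → run G
t=7: L0/L1/L2 = -/F/- → run F
t=8: L0/L1/L2 = -/F/- → run F
t=9: L0/L1/L2 = -/F/- → run F
t=10: L0/L1/L2 = -/-/F → run F
t=11: (idle)
t=12: (idle)
t=13: (idle)
t=14: (idle)
t=15: (idle)

context switches = 4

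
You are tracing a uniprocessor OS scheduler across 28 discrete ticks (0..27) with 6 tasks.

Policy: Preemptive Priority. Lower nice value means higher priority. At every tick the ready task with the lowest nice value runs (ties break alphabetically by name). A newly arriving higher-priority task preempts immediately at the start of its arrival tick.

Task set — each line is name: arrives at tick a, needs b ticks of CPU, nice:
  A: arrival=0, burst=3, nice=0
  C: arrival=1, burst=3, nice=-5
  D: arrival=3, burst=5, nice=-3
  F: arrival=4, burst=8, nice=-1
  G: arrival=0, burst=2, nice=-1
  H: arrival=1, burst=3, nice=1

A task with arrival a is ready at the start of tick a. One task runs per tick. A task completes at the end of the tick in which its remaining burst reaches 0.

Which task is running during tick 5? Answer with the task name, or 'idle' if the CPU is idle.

running at tick 5 = D

t=0: ready={A,G} → run G
t=1: ready={A,C,G,H} → run C
t=2: ready={A,C,G,H} → run C
t=3: ready={A,C,D,G,H} → run C
t=4: ready={A,D,F,G,H} → run D
t=5: ready={A,D,F,G,H} → run D
t=6: ready={A,D,F,G,H} → run D
t=7: ready={A,D,F,G,H} → run D
t=8: ready={A,D,F,G,H} → run D
t=9: ready={A,F,G,H} → run F
t=10: ready={A,F,G,H} → run F
t=11: ready={A,F,G,H} → run F
t=12: ready={A,F,G,H} → run F
t=13: ready={A,F,G,H} → run F
t=14: ready={A,F,G,H} → run F
t=15: ready={A,F,G,H} → run F
t=16: ready={A,F,G,H} → run F
t=17: ready={A,G,H} → run G
t=18: ready={A,H} → run A
t=19: ready={A,H} → run A
t=20: ready={A,H} → run A
t=21: ready={H} → run H
t=22: ready={H} → run H
t=23: ready={H} → run H
t=24: (idle)
t=25: (idle)
t=26: (idle)
t=27: (idle)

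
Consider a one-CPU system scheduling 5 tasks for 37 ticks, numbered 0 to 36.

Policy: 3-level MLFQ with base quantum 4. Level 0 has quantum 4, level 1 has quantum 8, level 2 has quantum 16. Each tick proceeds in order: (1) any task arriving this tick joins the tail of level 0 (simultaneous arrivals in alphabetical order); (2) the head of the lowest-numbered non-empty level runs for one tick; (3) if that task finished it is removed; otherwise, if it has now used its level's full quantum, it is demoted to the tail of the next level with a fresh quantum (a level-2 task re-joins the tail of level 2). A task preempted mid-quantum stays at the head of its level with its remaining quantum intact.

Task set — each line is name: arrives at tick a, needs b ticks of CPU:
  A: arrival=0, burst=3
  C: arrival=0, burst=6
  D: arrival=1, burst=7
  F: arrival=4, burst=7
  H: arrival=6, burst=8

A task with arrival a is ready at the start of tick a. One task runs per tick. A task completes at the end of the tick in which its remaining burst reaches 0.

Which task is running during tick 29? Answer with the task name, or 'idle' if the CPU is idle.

running at tick 29 = H

t=0: L0/L1/L2 = AC/-/- → run A
t=1: L0/L1/L2 = ACD/-/- → run A
t=2: L0/L1/L2 = ACD/-/- → run A
t=3: L0/L1/L2 = CD/-/- → run C
t=4: L0/L1/L2 = CDF/-/- → run C
t=5: L0/L1/L2 = CDF/-/- → run C
t=6: L0/L1/L2 = CDFH/-/- → run C
t=7: L0/L1/L2 = DFH/C/- → run D
t=8: L0/L1/L2 = DFH/C/- → run D
t=9: L0/L1/L2 = DFH/C/- → run D
t=10: L0/L1/L2 = DFH/C/- → run D
t=11: L0/L1/L2 = FH/CD/- → run F
t=12: L0/L1/L2 = FH/CD/- → run F
t=13: L0/L1/L2 = FH/CD/- → run F
t=14: L0/L1/L2 = FH/CD/- → run F
t=15: L0/L1/L2 = H/CDF/- → run H
t=16: L0/L1/L2 = H/CDF/- → run H
t=17: L0/L1/L2 = H/CDF/- → run H
t=18: L0/L1/L2 = H/CDF/- → run H
t=19: L0/L1/L2 = -/CDFH/- → run C
t=20: L0/L1/L2 = -/CDFH/- → run C
t=21: L0/L1/L2 = -/DFH/- → run D
t=22: L0/L1/L2 = -/DFH/- → run D
t=23: L0/L1/L2 = -/DFH/- → run D
t=24: L0/L1/L2 = -/FH/- → run F
t=25: L0/L1/L2 = -/FH/- → run F
t=26: L0/L1/L2 = -/FH/- → run F
t=27: L0/L1/L2 = -/H/- → run H
t=28: L0/L1/L2 = -/H/- → run H
t=29: L0/L1/L2 = -/H/- → run H
t=30: L0/L1/L2 = -/H/- → run H
t=31: (idle)
t=32: (idle)
t=33: (idle)
t=34: (idle)
t=35: (idle)
t=36: (idle)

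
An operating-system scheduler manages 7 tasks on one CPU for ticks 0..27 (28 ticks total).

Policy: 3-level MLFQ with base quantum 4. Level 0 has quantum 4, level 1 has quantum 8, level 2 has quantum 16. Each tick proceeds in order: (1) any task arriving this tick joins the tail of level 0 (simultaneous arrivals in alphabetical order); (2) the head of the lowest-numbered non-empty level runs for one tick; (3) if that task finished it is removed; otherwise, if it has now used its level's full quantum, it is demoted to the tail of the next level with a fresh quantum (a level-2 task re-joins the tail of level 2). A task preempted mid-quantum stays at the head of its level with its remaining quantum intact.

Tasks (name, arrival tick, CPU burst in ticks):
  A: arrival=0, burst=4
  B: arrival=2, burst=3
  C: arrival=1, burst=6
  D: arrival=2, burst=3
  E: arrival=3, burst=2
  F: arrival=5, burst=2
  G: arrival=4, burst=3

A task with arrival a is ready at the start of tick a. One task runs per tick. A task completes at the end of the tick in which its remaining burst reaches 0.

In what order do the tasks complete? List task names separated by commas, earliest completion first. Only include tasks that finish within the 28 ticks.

t=0: L0/L1/L2 = A/-/- → run A
t=1: L0/L1/L2 = AC/-/- → run A
t=2: L0/L1/L2 = ACBD/-/- → run A
t=3: L0/L1/L2 = ACBDE/-/- → run A
t=4: L0/L1/L2 = CBDEG/-/- → run C
t=5: L0/L1/L2 = CBDEGF/-/- → run C
t=6: L0/L1/L2 = CBDEGF/-/- → run C
t=7: L0/L1/L2 = CBDEGF/-/- → run C
t=8: L0/L1/L2 = BDEGF/C/- → run B
t=9: L0/L1/L2 = BDEGF/C/- → run B
t=10: L0/L1/L2 = BDEGF/C/- → run B
t=11: L0/L1/L2 = DEGF/C/- → run D
t=12: L0/L1/L2 = DEGF/C/- → run D
t=13: L0/L1/L2 = DEGF/C/- → run D
t=14: L0/L1/L2 = EGF/C/- → run E
t=15: L0/L1/L2 = EGF/C/- → run E
t=16: L0/L1/L2 = GF/C/- → run G
t=17: L0/L1/L2 = GF/C/- → run G
t=18: L0/L1/L2 = GF/C/- → run G
t=19: L0/L1/L2 = F/C/- → run F
t=20: L0/L1/L2 = F/C/- → run F
t=21: L0/L1/L2 = -/C/- → run C
t=22: L0/L1/L2 = -/C/- → run C
t=23: (idle)
t=24: (idle)
t=25: (idle)
t=26: (idle)
t=27: (idle)

completion order = A, B, D, E, G, F, C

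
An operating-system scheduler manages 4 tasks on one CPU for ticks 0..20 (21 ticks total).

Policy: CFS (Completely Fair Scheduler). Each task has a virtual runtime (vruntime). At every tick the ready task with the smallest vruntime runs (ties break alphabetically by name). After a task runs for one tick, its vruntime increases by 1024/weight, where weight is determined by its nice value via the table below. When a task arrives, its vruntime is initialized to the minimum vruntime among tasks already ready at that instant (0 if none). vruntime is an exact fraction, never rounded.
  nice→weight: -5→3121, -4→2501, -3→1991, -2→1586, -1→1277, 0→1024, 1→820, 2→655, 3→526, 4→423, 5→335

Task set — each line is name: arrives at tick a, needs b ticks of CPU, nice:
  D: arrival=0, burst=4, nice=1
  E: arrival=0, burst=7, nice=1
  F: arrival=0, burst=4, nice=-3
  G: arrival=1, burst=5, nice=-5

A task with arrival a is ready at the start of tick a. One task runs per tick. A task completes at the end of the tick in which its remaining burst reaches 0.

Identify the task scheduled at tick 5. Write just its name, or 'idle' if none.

t=0: vr[D=0 E=0 F=0] → run D
t=1: vr[D=256/205 E=0 F=0 G=0] → run E
t=2: vr[D=256/205 E=256/205 F=0 G=0] → run F
t=3: vr[D=256/205 E=256/205 F=1024/1991 G=0] → run G
t=4: vr[D=256/205 E=256/205 F=1024/1991 G=1024/3121] → run G
t=5: vr[D=256/205 E=256/205 F=1024/1991 G=2048/3121] → run F
t=6: vr[D=256/205 E=256/205 F=2048/1991 G=2048/3121] → run G
t=7: vr[D=256/205 E=256/205 F=2048/1991 G=3072/3121] → run G
t=8: vr[D=256/205 E=256/205 F=2048/1991 G=4096/3121] → run F
t=9: vr[D=256/205 E=256/205 F=3072/1991 G=4096/3121] → run D
t=10: vr[D=512/205 E=256/205 F=3072/1991 G=4096/3121] → run E
t=11: vr[D=512/205 E=512/205 F=3072/1991 G=4096/3121] → run G
t=12: vr[D=512/205 E=512/205 F=3072/1991] → run F
t=13: vr[D=512/205 E=512/205] → run D
t=14: vr[D=768/205 E=512/205] → run E
t=15: vr[D=768/205 E=768/205] → run D
t=16: vr[E=768/205] → run E
t=17: vr[E=1024/205] → run E
t=18: vr[E=256/41] → run E
t=19: vr[E=1536/205] → run E
t=20: (idle)

running at tick 5 = F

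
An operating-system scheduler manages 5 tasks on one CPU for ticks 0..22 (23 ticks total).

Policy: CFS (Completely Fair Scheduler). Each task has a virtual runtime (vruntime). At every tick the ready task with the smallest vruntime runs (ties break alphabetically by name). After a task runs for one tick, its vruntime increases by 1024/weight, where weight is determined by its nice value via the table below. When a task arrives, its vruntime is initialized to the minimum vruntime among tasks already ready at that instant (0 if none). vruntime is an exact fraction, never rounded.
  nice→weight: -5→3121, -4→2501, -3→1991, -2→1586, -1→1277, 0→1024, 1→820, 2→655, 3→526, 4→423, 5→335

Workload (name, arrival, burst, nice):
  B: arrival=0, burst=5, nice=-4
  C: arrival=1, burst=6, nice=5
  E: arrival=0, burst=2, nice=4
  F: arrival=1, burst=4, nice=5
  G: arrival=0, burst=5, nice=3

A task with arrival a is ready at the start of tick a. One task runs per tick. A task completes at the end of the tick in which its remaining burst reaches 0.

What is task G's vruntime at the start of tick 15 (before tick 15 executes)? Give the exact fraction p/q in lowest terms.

vruntime(G, start of tick 15) = 2048/263

t=0: vr[B=0 E=0 G=0] → run B
t=1: vr[B=1024/2501 C=0 E=0 F=0 G=0] → run C
t=2: vr[B=1024/2501 C=1024/335 E=0 F=0 G=0] → run E
t=3: vr[B=1024/2501 C=1024/335 E=1024/423 F=0 G=0] → run F
t=4: vr[B=1024/2501 C=1024/335 E=1024/423 F=1024/335 G=0] → run G
t=5: vr[B=1024/2501 C=1024/335 E=1024/423 F=1024/335 G=512/263] → run B
t=6: vr[B=2048/2501 C=1024/335 E=1024/423 F=1024/335 G=512/263] → run B
t=7: vr[B=3072/2501 C=1024/335 E=1024/423 F=1024/335 G=512/263] → run B
t=8: vr[B=4096/2501 C=1024/335 E=1024/423 F=1024/335 G=512/263] → run B
t=9: vr[C=1024/335 E=1024/423 F=1024/335 G=512/263] → run G
t=10: vr[C=1024/335 E=1024/423 F=1024/335 G=1024/263] → run E
t=11: vr[C=1024/335 F=1024/335 G=1024/263] → run C
t=12: vr[C=2048/335 F=1024/335 G=1024/263] → run F
t=13: vr[C=2048/335 F=2048/335 G=1024/263] → run G
t=14: vr[C=2048/335 F=2048/335 G=1536/263] → run G
t=15: vr[C=2048/335 F=2048/335 G=2048/263] → run C
t=16: vr[C=3072/335 F=2048/335 G=2048/263] → run F
t=17: vr[C=3072/335 F=3072/335 G=2048/263] → run G
t=18: vr[C=3072/335 F=3072/335] → run C
t=19: vr[C=4096/335 F=3072/335] → run F
t=20: vr[C=4096/335] → run C
t=21: vr[C=1024/67] → run C
t=22: (idle)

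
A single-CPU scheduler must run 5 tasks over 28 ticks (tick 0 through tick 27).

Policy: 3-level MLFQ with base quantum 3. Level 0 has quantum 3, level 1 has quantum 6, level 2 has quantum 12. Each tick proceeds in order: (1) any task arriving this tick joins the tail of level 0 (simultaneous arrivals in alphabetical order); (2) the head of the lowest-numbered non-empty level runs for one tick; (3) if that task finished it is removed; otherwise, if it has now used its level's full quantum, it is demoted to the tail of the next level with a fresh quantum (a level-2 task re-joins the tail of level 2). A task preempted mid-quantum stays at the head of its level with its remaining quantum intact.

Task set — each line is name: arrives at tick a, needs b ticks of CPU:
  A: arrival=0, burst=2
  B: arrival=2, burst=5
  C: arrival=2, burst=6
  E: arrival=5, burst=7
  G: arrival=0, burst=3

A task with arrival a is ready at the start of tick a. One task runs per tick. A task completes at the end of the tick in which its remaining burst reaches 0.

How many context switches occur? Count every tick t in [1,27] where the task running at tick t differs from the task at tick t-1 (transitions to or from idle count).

context switches = 8

t=0: L0/L1/L2 = AG/-/- → run A
t=1: L0/L1/L2 = AG/-/- → run A
t=2: L0/L1/L2 = GBC/-/- → run G
t=3: L0/L1/L2 = GBC/-/- → run G
t=4: L0/L1/L2 = GBC/-/- → run G
t=5: L0/L1/L2 = BCE/-/- → run B
t=6: L0/L1/L2 = BCE/-/- → run B
t=7: L0/L1/L2 = BCE/-/- → run B
t=8: L0/L1/L2 = CE/B/- → run C
t=9: L0/L1/L2 = CE/B/- → run C
t=10: L0/L1/L2 = CE/B/- → run C
t=11: L0/L1/L2 = E/BC/- → run E
t=12: L0/L1/L2 = E/BC/- → run E
t=13: L0/L1/L2 = E/BC/- → run E
t=14: L0/L1/L2 = -/BCE/- → run B
t=15: L0/L1/L2 = -/BCE/- → run B
t=16: L0/L1/L2 = -/CE/- → run C
t=17: L0/L1/L2 = -/CE/- → run C
t=18: L0/L1/L2 = -/CE/- → run C
t=19: L0/L1/L2 = -/E/- → run E
t=20: L0/L1/L2 = -/E/- → run E
t=21: L0/L1/L2 = -/E/- → run E
t=22: L0/L1/L2 = -/E/- → run E
t=23: (idle)
t=24: (idle)
t=25: (idle)
t=26: (idle)
t=27: (idle)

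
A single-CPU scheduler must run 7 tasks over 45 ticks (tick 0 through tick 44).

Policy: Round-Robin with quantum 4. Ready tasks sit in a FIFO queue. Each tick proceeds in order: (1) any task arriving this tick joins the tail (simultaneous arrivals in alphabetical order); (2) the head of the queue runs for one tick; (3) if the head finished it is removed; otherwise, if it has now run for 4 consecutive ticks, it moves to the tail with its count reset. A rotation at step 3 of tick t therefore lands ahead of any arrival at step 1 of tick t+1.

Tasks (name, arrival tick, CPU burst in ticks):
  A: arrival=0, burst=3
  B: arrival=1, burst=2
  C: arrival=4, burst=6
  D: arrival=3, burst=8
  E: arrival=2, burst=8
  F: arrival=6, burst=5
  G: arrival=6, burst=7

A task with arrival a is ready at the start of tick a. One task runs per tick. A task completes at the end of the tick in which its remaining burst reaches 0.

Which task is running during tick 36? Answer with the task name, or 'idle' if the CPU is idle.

running at tick 36 = G

t=0: queue=[A] q_used=0 → run A
t=1: queue=[A,B] q_used=1 → run A
t=2: queue=[A,B,E] q_used=2 → run A
t=3: queue=[B,E,D] q_used=0 → run B
t=4: queue=[B,E,D,C] q_used=1 → run B
t=5: queue=[E,D,C] q_used=0 → run E
t=6: queue=[E,D,C,F,G] q_used=1 → run E
t=7: queue=[E,D,C,F,G] q_used=2 → run E
t=8: queue=[E,D,C,F,G] q_used=3 → run E
t=9: queue=[D,C,F,G,E] q_used=0 → run D
t=10: queue=[D,C,F,G,E] q_used=1 → run D
t=11: queue=[D,C,F,G,E] q_used=2 → run D
t=12: queue=[D,C,F,G,E] q_used=3 → run D
t=13: queue=[C,F,G,E,D] q_used=0 → run C
t=14: queue=[C,F,G,E,D] q_used=1 → run C
t=15: queue=[C,F,G,E,D] q_used=2 → run C
t=16: queue=[C,F,G,E,D] q_used=3 → run C
t=17: queue=[F,G,E,D,C] q_used=0 → run F
t=18: queue=[F,G,E,D,C] q_used=1 → run F
t=19: queue=[F,G,E,D,C] q_used=2 → run F
t=20: queue=[F,G,E,D,C] q_used=3 → run F
t=21: queue=[G,E,D,C,F] q_used=0 → run G
t=22: queue=[G,E,D,C,F] q_used=1 → run G
t=23: queue=[G,E,D,C,F] q_used=2 → run G
t=24: queue=[G,E,D,C,F] q_used=3 → run G
t=25: queue=[E,D,C,F,G] q_used=0 → run E
t=26: queue=[E,D,C,F,G] q_used=1 → run E
t=27: queue=[E,D,C,F,G] q_used=2 → run E
t=28: queue=[E,D,C,F,G] q_used=3 → run E
t=29: queue=[D,C,F,G] q_used=0 → run D
t=30: queue=[D,C,F,G] q_used=1 → run D
t=31: queue=[D,C,F,G] q_used=2 → run D
t=32: queue=[D,C,F,G] q_used=3 → run D
t=33: queue=[C,F,G] q_used=0 → run C
t=34: queue=[C,F,G] q_used=1 → run C
t=35: queue=[F,G] q_used=0 → run F
t=36: queue=[G] q_used=0 → run G
t=37: queue=[G] q_used=1 → run G
t=38: queue=[G] q_used=2 → run G
t=39: (idle)
t=40: (idle)
t=41: (idle)
t=42: (idle)
t=43: (idle)
t=44: (idle)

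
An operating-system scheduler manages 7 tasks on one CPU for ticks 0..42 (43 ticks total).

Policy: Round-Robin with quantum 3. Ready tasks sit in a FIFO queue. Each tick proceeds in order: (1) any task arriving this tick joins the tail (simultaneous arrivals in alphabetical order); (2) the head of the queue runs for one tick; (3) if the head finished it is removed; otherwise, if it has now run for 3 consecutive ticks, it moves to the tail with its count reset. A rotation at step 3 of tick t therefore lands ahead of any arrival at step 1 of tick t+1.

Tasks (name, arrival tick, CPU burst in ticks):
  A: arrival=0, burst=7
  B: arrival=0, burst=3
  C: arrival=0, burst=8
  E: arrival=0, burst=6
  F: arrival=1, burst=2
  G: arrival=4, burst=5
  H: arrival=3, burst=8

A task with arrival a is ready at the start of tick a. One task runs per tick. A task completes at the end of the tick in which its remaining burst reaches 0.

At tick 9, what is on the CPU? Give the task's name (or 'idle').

t=0: queue=[A,B,C,E] q_used=0 → run A
t=1: queue=[A,B,C,E,F] q_used=1 → run A
t=2: queue=[A,B,C,E,F] q_used=2 → run A
t=3: queue=[B,C,E,F,A,H] q_used=0 → run B
t=4: queue=[B,C,E,F,A,H,G] q_used=1 → run B
t=5: queue=[B,C,E,F,A,H,G] q_used=2 → run B
t=6: queue=[C,E,F,A,H,G] q_used=0 → run C
t=7: queue=[C,E,F,A,H,G] q_used=1 → run C
t=8: queue=[C,E,F,A,H,G] q_used=2 → run C
t=9: queue=[E,F,A,H,G,C] q_used=0 → run E
t=10: queue=[E,F,A,H,G,C] q_used=1 → run E
t=11: queue=[E,F,A,H,G,C] q_used=2 → run E
t=12: queue=[F,A,H,G,C,E] q_used=0 → run F
t=13: queue=[F,A,H,G,C,E] q_used=1 → run F
t=14: queue=[A,H,G,C,E] q_used=0 → run A
t=15: queue=[A,H,G,C,E] q_used=1 → run A
t=16: queue=[A,H,G,C,E] q_used=2 → run A
t=17: queue=[H,G,C,E,A] q_used=0 → run H
t=18: queue=[H,G,C,E,A] q_used=1 → run H
t=19: queue=[H,G,C,E,A] q_used=2 → run H
t=20: queue=[G,C,E,A,H] q_used=0 → run G
t=21: queue=[G,C,E,A,H] q_used=1 → run G
t=22: queue=[G,C,E,A,H] q_used=2 → run G
t=23: queue=[C,E,A,H,G] q_used=0 → run C
t=24: queue=[C,E,A,H,G] q_used=1 → run C
t=25: queue=[C,E,A,H,G] q_used=2 → run C
t=26: queue=[E,A,H,G,C] q_used=0 → run E
t=27: queue=[E,A,H,G,C] q_used=1 → run E
t=28: queue=[E,A,H,G,C] q_used=2 → run E
t=29: queue=[A,H,G,C] q_used=0 → run A
t=30: queue=[H,G,C] q_used=0 → run H
t=31: queue=[H,G,C] q_used=1 → run H
t=32: queue=[H,G,C] q_used=2 → run H
t=33: queue=[G,C,H] q_used=0 → run G
t=34: queue=[G,C,H] q_used=1 → run G
t=35: queue=[C,H] q_used=0 → run C
t=36: queue=[C,H] q_used=1 → run C
t=37: queue=[H] q_used=0 → run H
t=38: queue=[H] q_used=1 → run H
t=39: (idle)
t=40: (idle)
t=41: (idle)
t=42: (idle)

running at tick 9 = E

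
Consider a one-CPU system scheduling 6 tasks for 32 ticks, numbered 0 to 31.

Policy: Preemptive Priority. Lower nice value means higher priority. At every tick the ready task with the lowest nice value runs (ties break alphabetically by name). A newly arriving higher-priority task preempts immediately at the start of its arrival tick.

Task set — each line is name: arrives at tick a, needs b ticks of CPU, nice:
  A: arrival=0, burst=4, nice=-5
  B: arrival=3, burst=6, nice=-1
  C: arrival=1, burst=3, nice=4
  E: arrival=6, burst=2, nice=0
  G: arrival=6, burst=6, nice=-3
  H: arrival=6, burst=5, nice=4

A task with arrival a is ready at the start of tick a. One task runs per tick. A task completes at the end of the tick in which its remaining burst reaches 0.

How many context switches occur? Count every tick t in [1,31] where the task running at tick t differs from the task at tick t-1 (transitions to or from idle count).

context switches = 7

t=0: ready={A} → run A
t=1: ready={A,C} → run A
t=2: ready={A,C} → run A
t=3: ready={A,B,C} → run A
t=4: ready={B,C} → run B
t=5: ready={B,C} → run B
t=6: ready={B,C,E,G,H} → run G
t=7: ready={B,C,E,G,H} → run G
t=8: ready={B,C,E,G,H} → run G
t=9: ready={B,C,E,G,H} → run G
t=10: ready={B,C,E,G,H} → run G
t=11: ready={B,C,E,G,H} → run G
t=12: ready={B,C,E,H} → run B
t=13: ready={B,C,E,H} → run B
t=14: ready={B,C,E,H} → run B
t=15: ready={B,C,E,H} → run B
t=16: ready={C,E,H} → run E
t=17: ready={C,E,H} → run E
t=18: ready={C,H} → run C
t=19: ready={C,H} → run C
t=20: ready={C,H} → run C
t=21: ready={H} → run H
t=22: ready={H} → run H
t=23: ready={H} → run H
t=24: ready={H} → run H
t=25: ready={H} → run H
t=26: (idle)
t=27: (idle)
t=28: (idle)
t=29: (idle)
t=30: (idle)
t=31: (idle)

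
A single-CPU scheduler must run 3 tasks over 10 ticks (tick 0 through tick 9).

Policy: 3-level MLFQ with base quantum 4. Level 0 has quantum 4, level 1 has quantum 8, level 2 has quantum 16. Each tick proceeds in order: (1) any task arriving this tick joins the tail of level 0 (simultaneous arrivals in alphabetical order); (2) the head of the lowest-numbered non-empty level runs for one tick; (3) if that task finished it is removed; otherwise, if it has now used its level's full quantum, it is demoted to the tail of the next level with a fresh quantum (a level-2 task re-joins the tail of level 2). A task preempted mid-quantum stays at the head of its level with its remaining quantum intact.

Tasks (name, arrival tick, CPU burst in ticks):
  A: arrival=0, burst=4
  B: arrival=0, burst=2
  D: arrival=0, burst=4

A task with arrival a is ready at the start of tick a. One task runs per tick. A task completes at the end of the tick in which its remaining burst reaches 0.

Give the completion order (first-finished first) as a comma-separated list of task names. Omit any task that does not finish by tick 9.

t=0: L0/L1/L2 = ABD/-/- → run A
t=1: L0/L1/L2 = ABD/-/- → run A
t=2: L0/L1/L2 = ABD/-/- → run A
t=3: L0/L1/L2 = ABD/-/- → run A
t=4: L0/L1/L2 = BD/-/- → run B
t=5: L0/L1/L2 = BD/-/- → run B
t=6: L0/L1/L2 = D/-/- → run D
t=7: L0/L1/L2 = D/-/- → run D
t=8: L0/L1/L2 = D/-/- → run D
t=9: L0/L1/L2 = D/-/- → run D

completion order = A, B, D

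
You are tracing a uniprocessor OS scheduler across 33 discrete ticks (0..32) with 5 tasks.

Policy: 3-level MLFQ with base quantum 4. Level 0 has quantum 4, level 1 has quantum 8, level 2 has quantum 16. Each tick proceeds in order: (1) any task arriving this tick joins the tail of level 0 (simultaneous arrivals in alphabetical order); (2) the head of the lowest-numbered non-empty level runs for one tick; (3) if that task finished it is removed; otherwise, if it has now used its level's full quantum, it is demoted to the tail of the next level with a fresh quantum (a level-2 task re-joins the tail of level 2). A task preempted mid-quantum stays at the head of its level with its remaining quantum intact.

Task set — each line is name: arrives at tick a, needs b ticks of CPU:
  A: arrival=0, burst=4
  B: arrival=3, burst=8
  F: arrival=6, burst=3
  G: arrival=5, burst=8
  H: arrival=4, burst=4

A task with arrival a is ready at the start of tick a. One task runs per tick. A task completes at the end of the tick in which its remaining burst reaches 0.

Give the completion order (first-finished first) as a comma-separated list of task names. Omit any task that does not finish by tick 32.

completion order = A, H, F, B, G

t=0: L0/L1/L2 = A/-/- → run A
t=1: L0/L1/L2 = A/-/- → run A
t=2: L0/L1/L2 = A/-/- → run A
t=3: L0/L1/L2 = AB/-/- → run A
t=4: L0/L1/L2 = BH/-/- → run B
t=5: L0/L1/L2 = BHG/-/- → run B
t=6: L0/L1/L2 = BHGF/-/- → run B
t=7: L0/L1/L2 = BHGF/-/- → run B
t=8: L0/L1/L2 = HGF/B/- → run H
t=9: L0/L1/L2 = HGF/B/- → run H
t=10: L0/L1/L2 = HGF/B/- → run H
t=11: L0/L1/L2 = HGF/B/- → run H
t=12: L0/L1/L2 = GF/B/- → run G
t=13: L0/L1/L2 = GF/B/- → run G
t=14: L0/L1/L2 = GF/B/- → run G
t=15: L0/L1/L2 = GF/B/- → run G
t=16: L0/L1/L2 = F/BG/- → run F
t=17: L0/L1/L2 = F/BG/- → run F
t=18: L0/L1/L2 = F/BG/- → run F
t=19: L0/L1/L2 = -/BG/- → run B
t=20: L0/L1/L2 = -/BG/- → run B
t=21: L0/L1/L2 = -/BG/- → run B
t=22: L0/L1/L2 = -/BG/- → run B
t=23: L0/L1/L2 = -/G/- → run G
t=24: L0/L1/L2 = -/G/- → run G
t=25: L0/L1/L2 = -/G/- → run G
t=26: L0/L1/L2 = -/G/- → run G
t=27: (idle)
t=28: (idle)
t=29: (idle)
t=30: (idle)
t=31: (idle)
t=32: (idle)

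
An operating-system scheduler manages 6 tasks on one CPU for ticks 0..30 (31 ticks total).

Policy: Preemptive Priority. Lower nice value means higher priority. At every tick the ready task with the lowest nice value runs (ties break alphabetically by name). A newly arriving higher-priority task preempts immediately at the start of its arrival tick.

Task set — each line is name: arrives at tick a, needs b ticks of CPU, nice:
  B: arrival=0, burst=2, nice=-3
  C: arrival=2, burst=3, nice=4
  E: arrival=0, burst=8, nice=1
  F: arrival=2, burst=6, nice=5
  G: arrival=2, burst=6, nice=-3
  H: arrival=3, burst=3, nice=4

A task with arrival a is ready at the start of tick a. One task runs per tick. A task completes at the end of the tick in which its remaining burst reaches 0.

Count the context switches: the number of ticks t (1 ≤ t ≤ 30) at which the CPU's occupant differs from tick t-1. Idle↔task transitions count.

t=0: ready={B,E} → run B
t=1: ready={B,E} → run B
t=2: ready={C,E,F,G} → run G
t=3: ready={C,E,F,G,H} → run G
t=4: ready={C,E,F,G,H} → run G
t=5: ready={C,E,F,G,H} → run G
t=6: ready={C,E,F,G,H} → run G
t=7: ready={C,E,F,G,H} → run G
t=8: ready={C,E,F,H} → run E
t=9: ready={C,E,F,H} → run E
t=10: ready={C,E,F,H} → run E
t=11: ready={C,E,F,H} → run E
t=12: ready={C,E,F,H} → run E
t=13: ready={C,E,F,H} → run E
t=14: ready={C,E,F,H} → run E
t=15: ready={C,E,F,H} → run E
t=16: ready={C,F,H} → run C
t=17: ready={C,F,H} → run C
t=18: ready={C,F,H} → run C
t=19: ready={F,H} → run H
t=20: ready={F,H} → run H
t=21: ready={F,H} → run H
t=22: ready={F} → run F
t=23: ready={F} → run F
t=24: ready={F} → run F
t=25: ready={F} → run F
t=26: ready={F} → run F
t=27: ready={F} → run F
t=28: (idle)
t=29: (idle)
t=30: (idle)

context switches = 6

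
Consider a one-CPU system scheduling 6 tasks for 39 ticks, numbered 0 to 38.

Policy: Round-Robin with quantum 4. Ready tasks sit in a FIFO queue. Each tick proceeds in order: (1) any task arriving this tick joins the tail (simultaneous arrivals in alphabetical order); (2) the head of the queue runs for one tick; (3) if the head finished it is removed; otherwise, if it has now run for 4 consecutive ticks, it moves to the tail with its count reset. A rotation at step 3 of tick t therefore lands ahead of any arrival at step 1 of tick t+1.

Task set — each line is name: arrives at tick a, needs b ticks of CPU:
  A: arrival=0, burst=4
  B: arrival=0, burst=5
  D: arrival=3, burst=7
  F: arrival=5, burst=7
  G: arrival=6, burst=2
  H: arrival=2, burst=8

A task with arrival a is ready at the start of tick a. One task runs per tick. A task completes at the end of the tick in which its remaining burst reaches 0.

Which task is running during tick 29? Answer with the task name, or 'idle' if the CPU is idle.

running at tick 29 = D

t=0: queue=[A,B] q_used=0 → run A
t=1: queue=[A,B] q_used=1 → run A
t=2: queue=[A,B,H] q_used=2 → run A
t=3: queue=[A,B,H,D] q_used=3 → run A
t=4: queue=[B,H,D] q_used=0 → run B
t=5: queue=[B,H,D,F] q_used=1 → run B
t=6: queue=[B,H,D,F,G] q_used=2 → run B
t=7: queue=[B,H,D,F,G] q_used=3 → run B
t=8: queue=[H,D,F,G,B] q_used=0 → run H
t=9: queue=[H,D,F,G,B] q_used=1 → run H
t=10: queue=[H,D,F,G,B] q_used=2 → run H
t=11: queue=[H,D,F,G,B] q_used=3 → run H
t=12: queue=[D,F,G,B,H] q_used=0 → run D
t=13: queue=[D,F,G,B,H] q_used=1 → run D
t=14: queue=[D,F,G,B,H] q_used=2 → run D
t=15: queue=[D,F,G,B,H] q_used=3 → run D
t=16: queue=[F,G,B,H,D] q_used=0 → run F
t=17: queue=[F,G,B,H,D] q_used=1 → run F
t=18: queue=[F,G,B,H,D] q_used=2 → run F
t=19: queue=[F,G,B,H,D] q_used=3 → run F
t=20: queue=[G,B,H,D,F] q_used=0 → run G
t=21: queue=[G,B,H,D,F] q_used=1 → run G
t=22: queue=[B,H,D,F] q_used=0 → run B
t=23: queue=[H,D,F] q_used=0 → run H
t=24: queue=[H,D,F] q_used=1 → run H
t=25: queue=[H,D,F] q_used=2 → run H
t=26: queue=[H,D,F] q_used=3 → run H
t=27: queue=[D,F] q_used=0 → run D
t=28: queue=[D,F] q_used=1 → run D
t=29: queue=[D,F] q_used=2 → run D
t=30: queue=[F] q_used=0 → run F
t=31: queue=[F] q_used=1 → run F
t=32: queue=[F] q_used=2 → run F
t=33: (idle)
t=34: (idle)
t=35: (idle)
t=36: (idle)
t=37: (idle)
t=38: (idle)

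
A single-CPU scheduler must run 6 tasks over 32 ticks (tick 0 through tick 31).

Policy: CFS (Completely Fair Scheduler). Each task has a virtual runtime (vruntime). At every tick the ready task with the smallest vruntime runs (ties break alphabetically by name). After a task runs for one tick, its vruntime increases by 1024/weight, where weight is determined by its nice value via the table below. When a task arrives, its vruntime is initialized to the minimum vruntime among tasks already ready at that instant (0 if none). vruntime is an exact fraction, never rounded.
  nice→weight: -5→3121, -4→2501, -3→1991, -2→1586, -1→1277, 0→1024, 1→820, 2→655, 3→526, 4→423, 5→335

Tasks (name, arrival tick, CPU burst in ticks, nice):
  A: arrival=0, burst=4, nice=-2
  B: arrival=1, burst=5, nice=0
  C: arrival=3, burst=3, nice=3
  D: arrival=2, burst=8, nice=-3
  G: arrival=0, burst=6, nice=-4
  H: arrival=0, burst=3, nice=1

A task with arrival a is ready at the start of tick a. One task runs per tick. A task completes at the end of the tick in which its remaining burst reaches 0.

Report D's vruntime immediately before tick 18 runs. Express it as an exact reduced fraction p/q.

vruntime(D, start of tick 18) = 4096/1991

t=0: vr[A=0 G=0 H=0] → run A
t=1: vr[A=512/793 B=0 G=0 H=0] → run B
t=2: vr[A=512/793 B=1 D=0 G=0 H=0] → run D
t=3: vr[A=512/793 B=1 C=0 D=1024/1991 G=0 H=0] → run C
t=4: vr[A=512/793 B=1 C=512/263 D=1024/1991 G=0 H=0] → run G
t=5: vr[A=512/793 B=1 C=512/263 D=1024/1991 G=1024/2501 H=0] → run H
t=6: vr[A=512/793 B=1 C=512/263 D=1024/1991 G=1024/2501 H=256/205] → run G
t=7: vr[A=512/793 B=1 C=512/263 D=1024/1991 G=2048/2501 H=256/205] → run D
t=8: vr[A=512/793 B=1 C=512/263 D=2048/1991 G=2048/2501 H=256/205] → run A
t=9: vr[A=1024/793 B=1 C=512/263 D=2048/1991 G=2048/2501 H=256/205] → run G
t=10: vr[A=1024/793 B=1 C=512/263 D=2048/1991 G=3072/2501 H=256/205] → run B
t=11: vr[A=1024/793 B=2 C=512/263 D=2048/1991 G=3072/2501 H=256/205] → run D
t=12: vr[A=1024/793 B=2 C=512/263 D=3072/1991 G=3072/2501 H=256/205] → run G
t=13: vr[A=1024/793 B=2 C=512/263 D=3072/1991 G=4096/2501 H=256/205] → run H
t=14: vr[A=1024/793 B=2 C=512/263 D=3072/1991 G=4096/2501 H=512/205] → run A
t=15: vr[A=1536/793 B=2 C=512/263 D=3072/1991 G=4096/2501 H=512/205] → run D
t=16: vr[A=1536/793 B=2 C=512/263 D=4096/1991 G=4096/2501 H=512/205] → run G
t=17: vr[A=1536/793 B=2 C=512/263 D=4096/1991 G=5120/2501 H=512/205] → run A
t=18: vr[B=2 C=512/263 D=4096/1991 G=5120/2501 H=512/205] → run C
t=19: vr[B=2 C=1024/263 D=4096/1991 G=5120/2501 H=512/205] → run B
t=20: vr[B=3 C=1024/263 D=4096/1991 G=5120/2501 H=512/205] → run G
t=21: vr[B=3 C=1024/263 D=4096/1991 H=512/205] → run D
t=22: vr[B=3 C=1024/263 D=5120/1991 H=512/205] → run H
t=23: vr[B=3 C=1024/263 D=5120/1991] → run D
t=24: vr[B=3 C=1024/263 D=6144/1991] → run B
t=25: vr[B=4 C=1024/263 D=6144/1991] → run D
t=26: vr[B=4 C=1024/263 D=7168/1991] → run D
t=27: vr[B=4 C=1024/263] → run C
t=28: vr[B=4] → run B
t=29: (idle)
t=30: (idle)
t=31: (idle)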